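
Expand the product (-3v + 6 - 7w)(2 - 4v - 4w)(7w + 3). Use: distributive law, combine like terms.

-90vw - 90v + 84v^2w + 36v^2 + 280vw^2 - 30w + 36 - 182w^2 + 196w^3

(-3v + 6 - 7w)(2 - 4v - 4w)(7w + 3)
= (-6v + 12v^2 + 12vw + 12 - 24v - 24w - 14w + 28vw + 28w^2)(7w + 3)    [distributive law]
= (-30v + 12v^2 + 40vw + 12 - 38w + 28w^2)(7w + 3)    [combine like terms]
= -210vw - 90v + 84v^2w + 36v^2 + 280vw^2 + 120vw + 84w + 36 - 266w^2 - 114w + 196w^3 + 84w^2    [distributive law]
= -90vw - 90v + 84v^2w + 36v^2 + 280vw^2 - 30w + 36 - 182w^2 + 196w^3    [combine like terms]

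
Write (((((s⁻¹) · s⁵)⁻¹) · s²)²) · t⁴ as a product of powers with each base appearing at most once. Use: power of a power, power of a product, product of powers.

(((((s⁻¹) · s⁵)⁻¹) · s²)²) · t⁴
= (((((s⁻¹) · s⁵)⁻¹)²) · ((s²)²)) · t⁴    [power of a product]
= ((((s⁻¹) · s⁵)⁻²) · ((s²)²)) · t⁴    [power of a power]
= ((((s⁻¹)⁻²) · ((s⁵)⁻²)) · ((s²)²)) · t⁴    [power of a product]
= (((s²) · ((s⁵)⁻²)) · ((s²)²)) · t⁴    [power of a power]
= ((s² · s⁻¹⁰) · ((s²)²)) · t⁴    [power of a power]
= (s⁻⁸ · ((s²)²)) · t⁴    [product of powers]
= (s⁻⁸ · s⁴) · t⁴    [power of a power]
= s⁻⁴ · t⁴    [product of powers]
= s⁻⁴t⁴    [rearrange]

s⁻⁴t⁴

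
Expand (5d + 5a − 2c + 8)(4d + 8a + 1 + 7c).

(5d + 5a − 2c + 8)(4d + 8a + 1 + 7c)
= 20d^2 + 40ad + 5d + 35cd + 20ad + 40a^2 + 5a + 35ac − 8cd − 16ac − 2c − 14c^2 + 32d + 64a + 8 + 56c    [distributive law]
= 20d^2 + 60ad + 37d + 27cd + 40a^2 + 69a + 19ac + 54c − 14c^2 + 8    [combine like terms]

20d^2 + 60ad + 37d + 27cd + 40a^2 + 69a + 19ac + 54c − 14c^2 + 8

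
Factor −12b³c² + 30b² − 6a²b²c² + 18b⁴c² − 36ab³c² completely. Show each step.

−12b³c² + 30b² − 6a²b²c² + 18b⁴c² − 36ab³c²
= 6(−2b³c² + 5b² − a²b²c² + 3b⁴c² − 6ab³c²)    [factor out 6]
= 6b²(−2bc² + 5 − a²c² + 3b²c² − 6abc²)    [factor out b²]

6b²(−2bc² + 5 − a²c² + 3b²c² − 6abc²)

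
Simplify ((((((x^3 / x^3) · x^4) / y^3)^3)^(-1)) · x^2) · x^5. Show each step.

((((((x^3 / x^3) · x^4) / y^3)^3)^(-1)) · x^2) · x^5
= (((((x^3 / x^3) · x^4) / y^3)^(-3)) · x^2) · x^5    [power of a power]
= (((((x^3 / x^3) · x^4)^(-3)) / ((y^3)^(-3))) · x^2) · x^5    [power of a quotient]
= (((((x^3 / x^3)^(-3)) · ((x^4)^(-3))) / ((y^3)^(-3))) · x^2) · x^5    [power of a product]
= ((((((x^3)^(-3)) / ((x^3)^(-3))) · ((x^4)^(-3))) / ((y^3)^(-3))) · x^2) · x^5    [power of a quotient]
= ((((x^(-9) / ((x^3)^(-3))) · ((x^4)^(-3))) / ((y^3)^(-3))) · x^2) · x^5    [power of a power]
= ((((x^(-9) / x^(-9)) · ((x^4)^(-3))) / ((y^3)^(-3))) · x^2) · x^5    [power of a power]
= (((x^0 · ((x^4)^(-3))) / ((y^3)^(-3))) · x^2) · x^5    [quotient of powers]
= (((x^0 · x^(-12)) / ((y^3)^(-3))) · x^2) · x^5    [power of a power]
= ((x^(-12) / ((y^3)^(-3))) · x^2) · x^5    [product of powers]
= ((x^(-12) / y^(-9)) · x^2) · x^5    [power of a power]
= x^(-5)·y^9    [quotient of powers; product of powers]

x^(-5)·y^9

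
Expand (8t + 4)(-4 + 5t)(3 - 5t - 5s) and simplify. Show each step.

(8t + 4)(-4 + 5t)(3 - 5t - 5s)
= (-32t + 40t² - 16 + 20t)(3 - 5t - 5s)    [distributive law]
= (-12t + 40t² - 16)(3 - 5t - 5s)    [combine like terms]
= -36t + 60t² + 60st + 120t² - 200t³ - 200st² - 48 + 80t + 80s    [distributive law]
= 44t + 180t² + 60st - 200t³ - 200st² - 48 + 80s    [combine like terms]

44t + 180t² + 60st - 200t³ - 200st² - 48 + 80s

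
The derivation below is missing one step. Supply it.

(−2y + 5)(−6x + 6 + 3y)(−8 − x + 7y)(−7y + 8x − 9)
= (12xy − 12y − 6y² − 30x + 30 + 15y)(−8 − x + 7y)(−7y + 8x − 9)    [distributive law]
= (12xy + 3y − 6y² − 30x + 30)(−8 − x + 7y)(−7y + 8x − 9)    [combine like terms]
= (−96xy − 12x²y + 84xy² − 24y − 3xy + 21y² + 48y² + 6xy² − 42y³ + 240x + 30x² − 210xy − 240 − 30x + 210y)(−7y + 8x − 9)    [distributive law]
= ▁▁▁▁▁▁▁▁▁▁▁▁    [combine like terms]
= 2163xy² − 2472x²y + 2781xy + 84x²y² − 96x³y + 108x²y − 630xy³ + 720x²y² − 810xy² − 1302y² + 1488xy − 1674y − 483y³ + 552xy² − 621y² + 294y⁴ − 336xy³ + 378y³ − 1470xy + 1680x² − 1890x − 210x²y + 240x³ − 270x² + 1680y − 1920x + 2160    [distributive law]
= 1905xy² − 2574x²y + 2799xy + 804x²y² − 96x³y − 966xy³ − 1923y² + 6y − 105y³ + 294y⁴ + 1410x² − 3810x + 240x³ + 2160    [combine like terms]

After combine like terms, the bracketed line is:

(−309xy − 12x²y + 90xy² + 186y + 69y² − 42y³ + 210x + 30x² − 240)(−7y + 8x − 9)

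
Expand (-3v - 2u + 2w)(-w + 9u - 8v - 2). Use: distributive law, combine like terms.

-13vw - 11uv + 24v^2 + 6v + 20uw - 18u^2 + 4u - 2w^2 - 4w

(-3v - 2u + 2w)(-w + 9u - 8v - 2)
= 3vw - 27uv + 24v^2 + 6v + 2uw - 18u^2 + 16uv + 4u - 2w^2 + 18uw - 16vw - 4w    [distributive law]
= -13vw - 11uv + 24v^2 + 6v + 20uw - 18u^2 + 4u - 2w^2 - 4w    [combine like terms]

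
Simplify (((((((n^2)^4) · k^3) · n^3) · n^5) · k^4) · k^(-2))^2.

(((((((n^2)^4) · k^3) · n^3) · n^5) · k^4) · k^(-2))^2
= (((((((n^2)^4) · k^3) · n^3) · n^5) · k^4)^2) · ((k^(-2))^2)    [power of a product]
= (((((((n^2)^4) · k^3) · n^3) · n^5)^2) · ((k^4)^2)) · ((k^(-2))^2)    [power of a product]
= (((((((n^2)^4) · k^3) · n^3)^2) · ((n^5)^2)) · ((k^4)^2)) · ((k^(-2))^2)    [power of a product]
= (((((((n^2)^4) · k^3)^2) · ((n^3)^2)) · ((n^5)^2)) · ((k^4)^2)) · ((k^(-2))^2)    [power of a product]
= (((((((n^2)^4)^2) · ((k^3)^2)) · ((n^3)^2)) · ((n^5)^2)) · ((k^4)^2)) · ((k^(-2))^2)    [power of a product]
= ((((((n^2)^8) · ((k^3)^2)) · ((n^3)^2)) · ((n^5)^2)) · ((k^4)^2)) · ((k^(-2))^2)    [power of a power]
= ((((n^16 · ((k^3)^2)) · ((n^3)^2)) · ((n^5)^2)) · ((k^4)^2)) · ((k^(-2))^2)    [power of a power]
= ((((n^16 · k^6) · ((n^3)^2)) · ((n^5)^2)) · ((k^4)^2)) · ((k^(-2))^2)    [power of a power]
= ((((n^16 · k^6) · n^6) · ((n^5)^2)) · ((k^4)^2)) · ((k^(-2))^2)    [power of a power]
= ((((n^16 · k^6) · n^6) · n^10) · ((k^4)^2)) · ((k^(-2))^2)    [power of a power]
= ((((n^16 · k^6) · n^6) · n^10) · k^8) · ((k^(-2))^2)    [power of a power]
= ((((n^16 · k^6) · n^6) · n^10) · k^8) · k^(-4)    [power of a power]
= k^10n^32    [product of powers]

k^10n^32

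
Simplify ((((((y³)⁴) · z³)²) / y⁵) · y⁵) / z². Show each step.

((((((y³)⁴) · z³)²) / y⁵) · y⁵) / z²
= ((((((y³)⁴)²) · ((z³)²)) / y⁵) · y⁵) / z²    [power of a product]
= (((((y³)⁸) · ((z³)²)) / y⁵) · y⁵) / z²    [power of a power]
= (((y²⁴ · ((z³)²)) / y⁵) · y⁵) / z²    [power of a power]
= (((y²⁴ · z⁶) / y⁵) · y⁵) / z²    [power of a power]
= y²⁴·z⁴    [quotient of powers; product of powers]

y²⁴·z⁴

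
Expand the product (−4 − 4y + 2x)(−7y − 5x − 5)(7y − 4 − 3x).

(−4 − 4y + 2x)(−7y − 5x − 5)(7y − 4 − 3x)
= (28y + 20x + 20 + 28y^2 + 20xy + 20y − 14xy − 10x^2 − 10x)(7y − 4 − 3x)    [distributive law]
= (48y + 10x + 20 + 28y^2 + 6xy − 10x^2)(7y − 4 − 3x)    [combine like terms]
= 336y^2 − 192y − 144xy + 70xy − 40x − 30x^2 + 140y − 80 − 60x + 196y^3 − 112y^2 − 84xy^2 + 42xy^2 − 24xy − 18x^2y − 70x^2y + 40x^2 + 30x^3    [distributive law]
= 224y^2 − 52y − 98xy − 100x + 10x^2 − 80 + 196y^3 − 42xy^2 − 88x^2y + 30x^3    [combine like terms]

224y^2 − 52y − 98xy − 100x + 10x^2 − 80 + 196y^3 − 42xy^2 − 88x^2y + 30x^3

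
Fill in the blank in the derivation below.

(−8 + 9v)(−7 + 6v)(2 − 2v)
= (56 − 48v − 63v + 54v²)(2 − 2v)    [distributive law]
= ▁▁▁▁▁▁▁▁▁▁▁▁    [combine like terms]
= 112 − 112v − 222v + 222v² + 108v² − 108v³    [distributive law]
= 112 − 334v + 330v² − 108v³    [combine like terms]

By combine like terms:

(56 − 111v + 54v²)(2 − 2v)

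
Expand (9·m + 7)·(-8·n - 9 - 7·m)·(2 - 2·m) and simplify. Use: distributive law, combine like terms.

(9·m + 7)·(-8·n - 9 - 7·m)·(2 - 2·m)
= (-72·m·n - 81·m - 63·m² - 56·n - 63 - 49·m)·(2 - 2·m)    [distributive law]
= (-72·m·n - 130·m - 63·m² - 56·n - 63)·(2 - 2·m)    [combine like terms]
= -144·m·n + 144·m²·n - 260·m + 260·m² - 126·m² + 126·m³ - 112·n + 112·m·n - 126 + 126·m    [distributive law]
= -32·m·n + 144·m²·n - 134·m + 134·m² + 126·m³ - 112·n - 126    [combine like terms]

-32·m·n + 144·m²·n - 134·m + 134·m² + 126·m³ - 112·n - 126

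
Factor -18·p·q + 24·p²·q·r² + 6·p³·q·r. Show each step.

-18·p·q + 24·p²·q·r² + 6·p³·q·r
= 6(-3·p·q + 4·p²·q·r² + p³·q·r)    [factor out 6]
= 6·p·q(-3 + 4·p·r² + p²·r)    [factor out p·q]

6·p·q(-3 + 4·p·r² + p²·r)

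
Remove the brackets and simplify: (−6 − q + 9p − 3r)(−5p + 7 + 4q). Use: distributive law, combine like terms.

(−6 − q + 9p − 3r)(−5p + 7 + 4q)
= 30p − 42 − 24q + 5pq − 7q − 4q² − 45p² + 63p + 36pq + 15pr − 21r − 12qr    [distributive law]
= 93p − 42 − 31q + 41pq − 4q² − 45p² + 15pr − 21r − 12qr    [combine like terms]

93p − 42 − 31q + 41pq − 4q² − 45p² + 15pr − 21r − 12qr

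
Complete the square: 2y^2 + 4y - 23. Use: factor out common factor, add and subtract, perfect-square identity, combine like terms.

2y^2 + 4y - 23
= 2(y^2 + 2y) - 23    [factor out 2 from the y-terms]
= 2(y^2 + 2y + 1 - 1) - 23    [add and subtract 1 inside the bracket]
= 2(y + 1)^2 - 2 - 23    [perfect-square identity]
= 2(y + 1)^2 - 25    [combine constants]

2(y + 1)^2 - 25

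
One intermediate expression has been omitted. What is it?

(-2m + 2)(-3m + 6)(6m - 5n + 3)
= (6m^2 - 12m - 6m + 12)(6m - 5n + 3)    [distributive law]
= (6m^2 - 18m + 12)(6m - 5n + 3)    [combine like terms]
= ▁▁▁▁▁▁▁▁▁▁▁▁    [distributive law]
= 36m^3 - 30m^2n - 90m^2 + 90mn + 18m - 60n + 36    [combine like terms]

After distributive law, the bracketed line is:

36m^3 - 30m^2n + 18m^2 - 108m^2 + 90mn - 54m + 72m - 60n + 36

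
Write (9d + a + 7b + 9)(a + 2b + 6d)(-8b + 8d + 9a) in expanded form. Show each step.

(9d + a + 7b + 9)(a + 2b + 6d)(-8b + 8d + 9a)
= (9ad + 18bd + 54d² + a² + 2ab + 6ad + 7ab + 14b² + 42bd + 9a + 18b + 54d)(-8b + 8d + 9a)    [distributive law]
= (15ad + 60bd + 54d² + a² + 9ab + 14b² + 9a + 18b + 54d)(-8b + 8d + 9a)    [combine like terms]
= -120abd + 120ad² + 135a²d - 480b²d + 480bd² + 540abd - 432bd² + 432d³ + 486ad² - 8a²b + 8a²d + 9a³ - 72ab² + 72abd + 81a²b - 112b³ + 112b²d + 126ab² - 72ab + 72ad + 81a² - 144b² + 144bd + 162ab - 432bd + 432d² + 486ad    [distributive law]
= 492abd + 606ad² + 143a²d - 368b²d + 48bd² + 432d³ + 73a²b + 9a³ + 54ab² - 112b³ + 90ab + 558ad + 81a² - 144b² - 288bd + 432d²    [combine like terms]

492abd + 606ad² + 143a²d - 368b²d + 48bd² + 432d³ + 73a²b + 9a³ + 54ab² - 112b³ + 90ab + 558ad + 81a² - 144b² - 288bd + 432d²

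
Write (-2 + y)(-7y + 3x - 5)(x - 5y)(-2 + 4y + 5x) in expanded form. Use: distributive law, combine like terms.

-288xy - 25xy^2 + 165x^2y - 110y^2 - 250y^3 + 62x^2 - 30x^3 - 20x + 100y + 87xy^3 - 98x^2y^2 + 140y^4 + 15x^3y

(-2 + y)(-7y + 3x - 5)(x - 5y)(-2 + 4y + 5x)
= (14y - 6x + 10 - 7y^2 + 3xy - 5y)(x - 5y)(-2 + 4y + 5x)    [distributive law]
= (9y - 6x + 10 - 7y^2 + 3xy)(x - 5y)(-2 + 4y + 5x)    [combine like terms]
= (9xy - 45y^2 - 6x^2 + 30xy + 10x - 50y - 7xy^2 + 35y^3 + 3x^2y - 15xy^2)(-2 + 4y + 5x)    [distributive law]
= (39xy - 45y^2 - 6x^2 + 10x - 50y - 22xy^2 + 35y^3 + 3x^2y)(-2 + 4y + 5x)    [combine like terms]
= -78xy + 156xy^2 + 195x^2y + 90y^2 - 180y^3 - 225xy^2 + 12x^2 - 24x^2y - 30x^3 - 20x + 40xy + 50x^2 + 100y - 200y^2 - 250xy + 44xy^2 - 88xy^3 - 110x^2y^2 - 70y^3 + 140y^4 + 175xy^3 - 6x^2y + 12x^2y^2 + 15x^3y    [distributive law]
= -288xy - 25xy^2 + 165x^2y - 110y^2 - 250y^3 + 62x^2 - 30x^3 - 20x + 100y + 87xy^3 - 98x^2y^2 + 140y^4 + 15x^3y    [combine like terms]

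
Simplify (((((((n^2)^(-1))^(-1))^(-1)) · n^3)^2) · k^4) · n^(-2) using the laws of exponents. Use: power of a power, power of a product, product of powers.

k^4

(((((((n^2)^(-1))^(-1))^(-1)) · n^3)^2) · k^4) · n^(-2)
= (((((((n^2)^(-1))^(-1))^(-1))^2) · ((n^3)^2)) · k^4) · n^(-2)    [power of a product]
= ((((((n^2)^(-1))^(-1))^(-2)) · ((n^3)^2)) · k^4) · n^(-2)    [power of a power]
= (((((n^2)^(-1))^2) · ((n^3)^2)) · k^4) · n^(-2)    [power of a power]
= ((((n^2)^(-2)) · ((n^3)^2)) · k^4) · n^(-2)    [power of a power]
= ((n^(-4) · ((n^3)^2)) · k^4) · n^(-2)    [power of a power]
= ((n^(-4) · n^6) · k^4) · n^(-2)    [power of a power]
= (n^2 · k^4) · n^(-2)    [product of powers]
= k^4    [product of powers]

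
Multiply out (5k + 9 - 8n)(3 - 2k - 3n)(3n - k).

(5k + 9 - 8n)(3 - 2k - 3n)(3n - k)
= (15k - 10k^2 - 15kn + 27 - 18k - 27n - 24n + 16kn + 24n^2)(3n - k)    [distributive law]
= (-3k - 10k^2 + kn + 27 - 51n + 24n^2)(3n - k)    [combine like terms]
= -9kn + 3k^2 - 30k^2n + 10k^3 + 3kn^2 - k^2n + 81n - 27k - 153n^2 + 51kn + 72n^3 - 24kn^2    [distributive law]
= 42kn + 3k^2 - 31k^2n + 10k^3 - 21kn^2 + 81n - 27k - 153n^2 + 72n^3    [combine like terms]

42kn + 3k^2 - 31k^2n + 10k^3 - 21kn^2 + 81n - 27k - 153n^2 + 72n^3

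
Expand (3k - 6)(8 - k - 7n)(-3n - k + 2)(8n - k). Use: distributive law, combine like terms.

-1266kn^2 - 114k^2n + 36k^3 + 636kn - 108k^2 + 177k^2n^2 - 6k^3n - 3k^4 + 504kn^3 + 1824n^2 - 768n + 96k - 1008n^3

(3k - 6)(8 - k - 7n)(-3n - k + 2)(8n - k)
= (24k - 3k^2 - 21kn - 48 + 6k + 42n)(-3n - k + 2)(8n - k)    [distributive law]
= (30k - 3k^2 - 21kn - 48 + 42n)(-3n - k + 2)(8n - k)    [combine like terms]
= (-90kn - 30k^2 + 60k + 9k^2n + 3k^3 - 6k^2 + 63kn^2 + 21k^2n - 42kn + 144n + 48k - 96 - 126n^2 - 42kn + 84n)(8n - k)    [distributive law]
= (-174kn - 36k^2 + 108k + 30k^2n + 3k^3 + 63kn^2 + 228n - 96 - 126n^2)(8n - k)    [combine like terms]
= -1392kn^2 + 174k^2n - 288k^2n + 36k^3 + 864kn - 108k^2 + 240k^2n^2 - 30k^3n + 24k^3n - 3k^4 + 504kn^3 - 63k^2n^2 + 1824n^2 - 228kn - 768n + 96k - 1008n^3 + 126kn^2    [distributive law]
= -1266kn^2 - 114k^2n + 36k^3 + 636kn - 108k^2 + 177k^2n^2 - 6k^3n - 3k^4 + 504kn^3 + 1824n^2 - 768n + 96k - 1008n^3    [combine like terms]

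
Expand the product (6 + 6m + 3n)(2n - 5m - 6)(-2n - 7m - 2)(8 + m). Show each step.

1524mn + 828m²n + 672n + 4560m² + 2202m³ + 3144m + 576 - 288mn² - 36m²n² + 81m³n + 210m⁴ - 96n³ - 12mn³

(6 + 6m + 3n)(2n - 5m - 6)(-2n - 7m - 2)(8 + m)
= (12n - 30m - 36 + 12mn - 30m² - 36m + 6n² - 15mn - 18n)(-2n - 7m - 2)(8 + m)    [distributive law]
= (-6n - 66m - 36 - 3mn - 30m² + 6n²)(-2n - 7m - 2)(8 + m)    [combine like terms]
= (12n² + 42mn + 12n + 132mn + 462m² + 132m + 72n + 252m + 72 + 6mn² + 21m²n + 6mn + 60m²n + 210m³ + 60m² - 12n³ - 42mn² - 12n²)(8 + m)    [distributive law]
= (180mn + 84n + 522m² + 384m + 72 - 36mn² + 81m²n + 210m³ - 12n³)(8 + m)    [combine like terms]
= 1440mn + 180m²n + 672n + 84mn + 4176m² + 522m³ + 3072m + 384m² + 576 + 72m - 288mn² - 36m²n² + 648m²n + 81m³n + 1680m³ + 210m⁴ - 96n³ - 12mn³    [distributive law]
= 1524mn + 828m²n + 672n + 4560m² + 2202m³ + 3144m + 576 - 288mn² - 36m²n² + 81m³n + 210m⁴ - 96n³ - 12mn³    [combine like terms]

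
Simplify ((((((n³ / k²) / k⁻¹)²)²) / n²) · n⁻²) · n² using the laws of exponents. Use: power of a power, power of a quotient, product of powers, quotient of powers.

((((((n³ / k²) / k⁻¹)²)²) / n²) · n⁻²) · n²
= (((((n³ / k²) / k⁻¹)⁴) / n²) · n⁻²) · n²    [power of a power]
= (((((n³ / k²)⁴) / ((k⁻¹)⁴)) / n²) · n⁻²) · n²    [power of a quotient]
= ((((((n³)⁴) / ((k²)⁴)) / ((k⁻¹)⁴)) / n²) · n⁻²) · n²    [power of a quotient]
= ((((n¹² / ((k²)⁴)) / ((k⁻¹)⁴)) / n²) · n⁻²) · n²    [power of a power]
= ((((n¹² / k⁸) / ((k⁻¹)⁴)) / n²) · n⁻²) · n²    [power of a power]
= ((((n¹² / k⁸) / k⁻⁴) / n²) · n⁻²) · n²    [power of a power]
= k⁻⁴n¹⁰    [quotient of powers; product of powers]

k⁻⁴n¹⁰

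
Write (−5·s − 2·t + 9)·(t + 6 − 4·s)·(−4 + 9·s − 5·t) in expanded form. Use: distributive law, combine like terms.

(−5·s − 2·t + 9)·(t + 6 − 4·s)·(−4 + 9·s − 5·t)
= (−5·s·t − 30·s + 20·s² − 2·t² − 12·t + 8·s·t + 9·t + 54 − 36·s)·(−4 + 9·s − 5·t)    [distributive law]
= (3·s·t − 66·s + 20·s² − 2·t² − 3·t + 54)·(−4 + 9·s − 5·t)    [combine like terms]
= −12·s·t + 27·s²·t − 15·s·t² + 264·s − 594·s² + 330·s·t − 80·s² + 180·s³ − 100·s²·t + 8·t² − 18·s·t² + 10·t³ + 12·t − 27·s·t + 15·t² − 216 + 486·s − 270·t    [distributive law]
= 291·s·t − 73·s²·t − 33·s·t² + 750·s − 674·s² + 180·s³ + 23·t² + 10·t³ − 258·t − 216    [combine like terms]

291·s·t − 73·s²·t − 33·s·t² + 750·s − 674·s² + 180·s³ + 23·t² + 10·t³ − 258·t − 216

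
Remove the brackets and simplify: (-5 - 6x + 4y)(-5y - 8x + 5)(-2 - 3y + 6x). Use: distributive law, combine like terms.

-15y - 95y² + 244xy - 170x - 36x² + 50 - 114xy² - 156x²y + 288x³ + 60y³

(-5 - 6x + 4y)(-5y - 8x + 5)(-2 - 3y + 6x)
= (25y + 40x - 25 + 30xy + 48x² - 30x - 20y² - 32xy + 20y)(-2 - 3y + 6x)    [distributive law]
= (45y + 10x - 25 - 2xy + 48x² - 20y²)(-2 - 3y + 6x)    [combine like terms]
= -90y - 135y² + 270xy - 20x - 30xy + 60x² + 50 + 75y - 150x + 4xy + 6xy² - 12x²y - 96x² - 144x²y + 288x³ + 40y² + 60y³ - 120xy²    [distributive law]
= -15y - 95y² + 244xy - 170x - 36x² + 50 - 114xy² - 156x²y + 288x³ + 60y³    [combine like terms]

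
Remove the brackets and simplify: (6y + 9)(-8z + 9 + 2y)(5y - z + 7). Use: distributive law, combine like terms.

-252y²z + 48yz² - 768yz + 444y² + 909y + 60y³ + 72z² - 585z + 567

(6y + 9)(-8z + 9 + 2y)(5y - z + 7)
= (-48yz + 54y + 12y² - 72z + 81 + 18y)(5y - z + 7)    [distributive law]
= (-48yz + 72y + 12y² - 72z + 81)(5y - z + 7)    [combine like terms]
= -240y²z + 48yz² - 336yz + 360y² - 72yz + 504y + 60y³ - 12y²z + 84y² - 360yz + 72z² - 504z + 405y - 81z + 567    [distributive law]
= -252y²z + 48yz² - 768yz + 444y² + 909y + 60y³ + 72z² - 585z + 567    [combine like terms]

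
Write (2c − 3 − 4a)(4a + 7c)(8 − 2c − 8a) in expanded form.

(2c − 3 − 4a)(4a + 7c)(8 − 2c − 8a)
= (8ac + 14c^2 − 12a − 21c − 16a^2 − 28ac)(8 − 2c − 8a)    [distributive law]
= (−20ac + 14c^2 − 12a − 21c − 16a^2)(8 − 2c − 8a)    [combine like terms]
= −160ac + 40ac^2 + 160a^2c + 112c^2 − 28c^3 − 112ac^2 − 96a + 24ac + 96a^2 − 168c + 42c^2 + 168ac − 128a^2 + 32a^2c + 128a^3    [distributive law]
= 32ac − 72ac^2 + 192a^2c + 154c^2 − 28c^3 − 96a − 32a^2 − 168c + 128a^3    [combine like terms]

32ac − 72ac^2 + 192a^2c + 154c^2 − 28c^3 − 96a − 32a^2 − 168c + 128a^3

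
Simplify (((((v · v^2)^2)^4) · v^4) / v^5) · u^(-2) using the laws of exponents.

u^(-2)v^23

(((((v · v^2)^2)^4) · v^4) / v^5) · u^(-2)
= ((((v · v^2)^8) · v^4) / v^5) · u^(-2)    [power of a power]
= ((((v^8) · ((v^2)^8)) · v^4) / v^5) · u^(-2)    [power of a product]
= (((v^8 · v^16) · v^4) / v^5) · u^(-2)    [power of a power]
= ((v^24 · v^4) / v^5) · u^(-2)    [product of powers]
= (v^28 / v^5) · u^(-2)    [product of powers]
= v^23 · u^(-2)    [quotient of powers]
= u^(-2)v^23    [rearrange]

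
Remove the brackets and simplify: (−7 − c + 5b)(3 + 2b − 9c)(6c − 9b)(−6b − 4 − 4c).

2136bc + 504c − 936c² − 1098b² − 756b + 1308b²c + 1428bc² + 414b³ − 1656c³ + 246b²c² + 1128bc³ − 2538b³c − 216c⁴ + 540b⁴

(−7 − c + 5b)(3 + 2b − 9c)(6c − 9b)(−6b − 4 − 4c)
= (−21 − 14b + 63c − 3c − 2bc + 9c² + 15b + 10b² − 45bc)(6c − 9b)(−6b − 4 − 4c)    [distributive law]
= (−21 + b + 60c − 47bc + 9c² + 10b²)(6c − 9b)(−6b − 4 − 4c)    [combine like terms]
= (−126c + 189b + 6bc − 9b² + 360c² − 540bc − 282bc² + 423b²c + 54c³ − 81bc² + 60b²c − 90b³)(−6b − 4 − 4c)    [distributive law]
= (−126c + 189b − 534bc − 9b² + 360c² − 363bc² + 483b²c + 54c³ − 90b³)(−6b − 4 − 4c)    [combine like terms]
= 756bc + 504c + 504c² − 1134b² − 756b − 756bc + 3204b²c + 2136bc + 2136bc² + 54b³ + 36b² + 36b²c − 2160bc² − 1440c² − 1440c³ + 2178b²c² + 1452bc² + 1452bc³ − 2898b³c − 1932b²c − 1932b²c² − 324bc³ − 216c³ − 216c⁴ + 540b⁴ + 360b³ + 360b³c    [distributive law]
= 2136bc + 504c − 936c² − 1098b² − 756b + 1308b²c + 1428bc² + 414b³ − 1656c³ + 246b²c² + 1128bc³ − 2538b³c − 216c⁴ + 540b⁴    [combine like terms]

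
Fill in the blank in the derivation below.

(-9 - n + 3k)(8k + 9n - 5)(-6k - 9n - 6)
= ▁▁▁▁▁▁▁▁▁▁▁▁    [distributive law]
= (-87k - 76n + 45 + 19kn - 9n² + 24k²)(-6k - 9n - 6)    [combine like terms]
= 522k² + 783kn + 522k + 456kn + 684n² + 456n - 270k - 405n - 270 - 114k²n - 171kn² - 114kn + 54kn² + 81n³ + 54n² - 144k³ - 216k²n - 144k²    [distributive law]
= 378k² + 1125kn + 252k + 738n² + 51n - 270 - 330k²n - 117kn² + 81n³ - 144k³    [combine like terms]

By distributive law:

(-72k - 81n + 45 - 8kn - 9n² + 5n + 24k² + 27kn - 15k)(-6k - 9n - 6)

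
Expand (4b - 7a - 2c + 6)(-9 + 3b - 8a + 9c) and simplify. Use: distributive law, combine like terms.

(4b - 7a - 2c + 6)(-9 + 3b - 8a + 9c)
= -36b + 12b² - 32ab + 36bc + 63a - 21ab + 56a² - 63ac + 18c - 6bc + 16ac - 18c² - 54 + 18b - 48a + 54c    [distributive law]
= -18b + 12b² - 53ab + 30bc + 15a + 56a² - 47ac + 72c - 18c² - 54    [combine like terms]

-18b + 12b² - 53ab + 30bc + 15a + 56a² - 47ac + 72c - 18c² - 54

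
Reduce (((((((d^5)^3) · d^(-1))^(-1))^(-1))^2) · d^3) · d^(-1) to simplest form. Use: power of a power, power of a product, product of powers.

d^30

(((((((d^5)^3) · d^(-1))^(-1))^(-1))^2) · d^3) · d^(-1)
= ((((((d^5)^3) · d^(-1))^(-1))^(-2)) · d^3) · d^(-1)    [power of a power]
= (((((d^5)^3) · d^(-1))^2) · d^3) · d^(-1)    [power of a power]
= (((((d^5)^3)^2) · ((d^(-1))^2)) · d^3) · d^(-1)    [power of a product]
= ((((d^5)^6) · ((d^(-1))^2)) · d^3) · d^(-1)    [power of a power]
= ((d^30 · ((d^(-1))^2)) · d^3) · d^(-1)    [power of a power]
= ((d^30 · d^(-2)) · d^3) · d^(-1)    [power of a power]
= (d^28 · d^3) · d^(-1)    [product of powers]
= d^31 · d^(-1)    [product of powers]
= d^30    [product of powers]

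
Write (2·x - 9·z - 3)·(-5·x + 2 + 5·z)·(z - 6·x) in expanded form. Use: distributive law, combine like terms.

(2·x - 9·z - 3)·(-5·x + 2 + 5·z)·(z - 6·x)
= (-10·x^2 + 4·x + 10·x·z + 45·x·z - 18·z - 45·z^2 + 15·x - 6 - 15·z)·(z - 6·x)    [distributive law]
= (-10·x^2 + 19·x + 55·x·z - 33·z - 45·z^2 - 6)·(z - 6·x)    [combine like terms]
= -10·x^2·z + 60·x^3 + 19·x·z - 114·x^2 + 55·x·z^2 - 330·x^2·z - 33·z^2 + 198·x·z - 45·z^3 + 270·x·z^2 - 6·z + 36·x    [distributive law]
= -340·x^2·z + 60·x^3 + 217·x·z - 114·x^2 + 325·x·z^2 - 33·z^2 - 45·z^3 - 6·z + 36·x    [combine like terms]

-340·x^2·z + 60·x^3 + 217·x·z - 114·x^2 + 325·x·z^2 - 33·z^2 - 45·z^3 - 6·z + 36·x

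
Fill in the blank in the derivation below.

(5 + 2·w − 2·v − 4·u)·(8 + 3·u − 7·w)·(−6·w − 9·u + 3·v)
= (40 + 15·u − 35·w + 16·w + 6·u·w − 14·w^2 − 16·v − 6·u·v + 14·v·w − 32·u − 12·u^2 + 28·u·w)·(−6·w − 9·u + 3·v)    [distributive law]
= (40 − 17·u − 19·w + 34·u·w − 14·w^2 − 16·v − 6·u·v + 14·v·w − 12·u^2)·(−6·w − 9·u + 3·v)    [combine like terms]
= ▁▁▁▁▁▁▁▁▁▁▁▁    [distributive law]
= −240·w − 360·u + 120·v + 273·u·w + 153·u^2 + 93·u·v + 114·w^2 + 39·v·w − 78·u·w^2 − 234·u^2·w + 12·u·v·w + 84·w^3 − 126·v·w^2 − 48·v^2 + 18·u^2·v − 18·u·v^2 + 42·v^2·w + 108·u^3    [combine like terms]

Applying distributive law to the line above:

−240·w − 360·u + 120·v + 102·u·w + 153·u^2 − 51·u·v + 114·w^2 + 171·u·w − 57·v·w − 204·u·w^2 − 306·u^2·w + 102·u·v·w + 84·w^3 + 126·u·w^2 − 42·v·w^2 + 96·v·w + 144·u·v − 48·v^2 + 36·u·v·w + 54·u^2·v − 18·u·v^2 − 84·v·w^2 − 126·u·v·w + 42·v^2·w + 72·u^2·w + 108·u^3 − 36·u^2·v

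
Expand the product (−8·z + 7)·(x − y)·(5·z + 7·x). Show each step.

−40·x·z² − 56·x²·z + 40·y·z² + 56·x·y·z + 35·x·z + 49·x² − 35·y·z − 49·x·y

(−8·z + 7)·(x − y)·(5·z + 7·x)
= (−8·x·z + 8·y·z + 7·x − 7·y)·(5·z + 7·x)    [distributive law]
= −40·x·z² − 56·x²·z + 40·y·z² + 56·x·y·z + 35·x·z + 49·x² − 35·y·z − 49·x·y    [distributive law]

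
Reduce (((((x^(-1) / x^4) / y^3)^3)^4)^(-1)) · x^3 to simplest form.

(((((x^(-1) / x^4) / y^3)^3)^4)^(-1)) · x^3
= ((((x^(-1) / x^4) / y^3)^3)^(-4)) · x^3    [power of a power]
= (((x^(-1) / x^4) / y^3)^(-12)) · x^3    [power of a power]
= (((x^(-1) / x^4)^(-12)) / ((y^3)^(-12))) · x^3    [power of a quotient]
= ((((x^(-1))^(-12)) / ((x^4)^(-12))) / ((y^3)^(-12))) · x^3    [power of a quotient]
= ((x^12 / ((x^4)^(-12))) / ((y^3)^(-12))) · x^3    [power of a power]
= ((x^12 / x^(-48)) / ((y^3)^(-12))) · x^3    [power of a power]
= (x^60 / ((y^3)^(-12))) · x^3    [quotient of powers]
= (x^60 / y^(-36)) · x^3    [power of a power]
= x^63·y^36    [quotient of powers; product of powers]

x^63·y^36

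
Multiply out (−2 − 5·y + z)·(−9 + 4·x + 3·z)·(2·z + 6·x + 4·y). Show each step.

(−2 − 5·y + z)·(−9 + 4·x + 3·z)·(2·z + 6·x + 4·y)
= (18 − 8·x − 6·z + 45·y − 20·x·y − 15·y·z − 9·z + 4·x·z + 3·z^2)·(2·z + 6·x + 4·y)    [distributive law]
= (18 − 8·x − 15·z + 45·y − 20·x·y − 15·y·z + 4·x·z + 3·z^2)·(2·z + 6·x + 4·y)    [combine like terms]
= 36·z + 108·x + 72·y − 16·x·z − 48·x^2 − 32·x·y − 30·z^2 − 90·x·z − 60·y·z + 90·y·z + 270·x·y + 180·y^2 − 40·x·y·z − 120·x^2·y − 80·x·y^2 − 30·y·z^2 − 90·x·y·z − 60·y^2·z + 8·x·z^2 + 24·x^2·z + 16·x·y·z + 6·z^3 + 18·x·z^2 + 12·y·z^2    [distributive law]
= 36·z + 108·x + 72·y − 106·x·z − 48·x^2 + 238·x·y − 30·z^2 + 30·y·z + 180·y^2 − 114·x·y·z − 120·x^2·y − 80·x·y^2 − 18·y·z^2 − 60·y^2·z + 26·x·z^2 + 24·x^2·z + 6·z^3    [combine like terms]

36·z + 108·x + 72·y − 106·x·z − 48·x^2 + 238·x·y − 30·z^2 + 30·y·z + 180·y^2 − 114·x·y·z − 120·x^2·y − 80·x·y^2 − 18·y·z^2 − 60·y^2·z + 26·x·z^2 + 24·x^2·z + 6·z^3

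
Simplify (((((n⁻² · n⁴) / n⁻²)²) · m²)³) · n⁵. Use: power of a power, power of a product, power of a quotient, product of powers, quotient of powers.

(((((n⁻² · n⁴) / n⁻²)²) · m²)³) · n⁵
= (((((n⁻² · n⁴) / n⁻²)²)³) · ((m²)³)) · n⁵    [power of a product]
= ((((n⁻² · n⁴) / n⁻²)⁶) · ((m²)³)) · n⁵    [power of a power]
= ((((n⁻² · n⁴)⁶) / ((n⁻²)⁶)) · ((m²)³)) · n⁵    [power of a quotient]
= (((((n⁻²)⁶) · ((n⁴)⁶)) / ((n⁻²)⁶)) · ((m²)³)) · n⁵    [power of a product]
= (((n⁻¹² · ((n⁴)⁶)) / ((n⁻²)⁶)) · ((m²)³)) · n⁵    [power of a power]
= (((n⁻¹² · n²⁴) / ((n⁻²)⁶)) · ((m²)³)) · n⁵    [power of a power]
= ((n¹² / ((n⁻²)⁶)) · ((m²)³)) · n⁵    [product of powers]
= ((n¹² / n⁻¹²) · ((m²)³)) · n⁵    [power of a power]
= (n²⁴ · ((m²)³)) · n⁵    [quotient of powers]
= (n²⁴ · m⁶) · n⁵    [power of a power]
= m⁶n²⁹    [product of powers]

m⁶n²⁹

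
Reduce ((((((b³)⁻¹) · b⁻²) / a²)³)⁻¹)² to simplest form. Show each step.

((((((b³)⁻¹) · b⁻²) / a²)³)⁻¹)²
= (((((b³)⁻¹) · b⁻²) / a²)³)⁻²    [power of a power]
= ((((b³)⁻¹) · b⁻²) / a²)⁻⁶    [power of a power]
= ((((b³)⁻¹) · b⁻²)⁻⁶) / ((a²)⁻⁶)    [power of a quotient]
= ((((b³)⁻¹)⁻⁶) · ((b⁻²)⁻⁶)) / ((a²)⁻⁶)    [power of a product]
= (((b³)⁶) · ((b⁻²)⁻⁶)) / ((a²)⁻⁶)    [power of a power]
= (b¹⁸ · ((b⁻²)⁻⁶)) / ((a²)⁻⁶)    [power of a power]
= (b¹⁸ · b¹²) / ((a²)⁻⁶)    [power of a power]
= b³⁰ / ((a²)⁻⁶)    [product of powers]
= b³⁰ / a⁻¹²    [power of a power]
= a¹²b³⁰    [quotient of powers]

a¹²b³⁰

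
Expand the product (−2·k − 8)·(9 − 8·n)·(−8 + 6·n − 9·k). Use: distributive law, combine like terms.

(−2·k − 8)·(9 − 8·n)·(−8 + 6·n − 9·k)
= (−18·k + 16·k·n − 72 + 64·n)·(−8 + 6·n − 9·k)    [distributive law]
= 144·k − 108·k·n + 162·k² − 128·k·n + 96·k·n² − 144·k²·n + 576 − 432·n + 648·k − 512·n + 384·n² − 576·k·n    [distributive law]
= 792·k − 812·k·n + 162·k² + 96·k·n² − 144·k²·n + 576 − 944·n + 384·n²    [combine like terms]

792·k − 812·k·n + 162·k² + 96·k·n² − 144·k²·n + 576 − 944·n + 384·n²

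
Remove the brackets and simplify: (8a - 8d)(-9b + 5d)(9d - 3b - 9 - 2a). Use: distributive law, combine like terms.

-912abd + 216ab² + 648ab + 144a²b + 440ad² - 360ad - 80a²d + 768bd² - 216b²d - 648bd - 360d³ + 360d²

(8a - 8d)(-9b + 5d)(9d - 3b - 9 - 2a)
= (-72ab + 40ad + 72bd - 40d²)(9d - 3b - 9 - 2a)    [distributive law]
= -648abd + 216ab² + 648ab + 144a²b + 360ad² - 120abd - 360ad - 80a²d + 648bd² - 216b²d - 648bd - 144abd - 360d³ + 120bd² + 360d² + 80ad²    [distributive law]
= -912abd + 216ab² + 648ab + 144a²b + 440ad² - 360ad - 80a²d + 768bd² - 216b²d - 648bd - 360d³ + 360d²    [combine like terms]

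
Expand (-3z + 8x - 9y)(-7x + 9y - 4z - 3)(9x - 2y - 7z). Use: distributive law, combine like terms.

(-3z + 8x - 9y)(-7x + 9y - 4z - 3)(9x - 2y - 7z)
= (21xz - 27yz + 12z^2 + 9z - 56x^2 + 72xy - 32xz - 24x + 63xy - 81y^2 + 36yz + 27y)(9x - 2y - 7z)    [distributive law]
= (-11xz + 9yz + 12z^2 + 9z - 56x^2 + 135xy - 24x - 81y^2 + 27y)(9x - 2y - 7z)    [combine like terms]
= -99x^2z + 22xyz + 77xz^2 + 81xyz - 18y^2z - 63yz^2 + 108xz^2 - 24yz^2 - 84z^3 + 81xz - 18yz - 63z^2 - 504x^3 + 112x^2y + 392x^2z + 1215x^2y - 270xy^2 - 945xyz - 216x^2 + 48xy + 168xz - 729xy^2 + 162y^3 + 567y^2z + 243xy - 54y^2 - 189yz    [distributive law]
= 293x^2z - 842xyz + 185xz^2 + 549y^2z - 87yz^2 - 84z^3 + 249xz - 207yz - 63z^2 - 504x^3 + 1327x^2y - 999xy^2 - 216x^2 + 291xy + 162y^3 - 54y^2    [combine like terms]

293x^2z - 842xyz + 185xz^2 + 549y^2z - 87yz^2 - 84z^3 + 249xz - 207yz - 63z^2 - 504x^3 + 1327x^2y - 999xy^2 - 216x^2 + 291xy + 162y^3 - 54y^2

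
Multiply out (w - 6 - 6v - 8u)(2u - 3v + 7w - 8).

(w - 6 - 6v - 8u)(2u - 3v + 7w - 8)
= 2uw - 3vw + 7w² - 8w - 12u + 18v - 42w + 48 - 12uv + 18v² - 42vw + 48v - 16u² + 24uv - 56uw + 64u    [distributive law]
= -54uw - 45vw + 7w² - 50w + 52u + 66v + 48 + 12uv + 18v² - 16u²    [combine like terms]

-54uw - 45vw + 7w² - 50w + 52u + 66v + 48 + 12uv + 18v² - 16u²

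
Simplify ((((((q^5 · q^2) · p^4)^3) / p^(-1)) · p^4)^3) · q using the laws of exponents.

((((((q^5 · q^2) · p^4)^3) / p^(-1)) · p^4)^3) · q
= ((((((q^5 · q^2) · p^4)^3) / p^(-1))^3) · ((p^4)^3)) · q    [power of a product]
= ((((((q^5 · q^2) · p^4)^3)^3) / ((p^(-1))^3)) · ((p^4)^3)) · q    [power of a quotient]
= (((((q^5 · q^2) · p^4)^9) / ((p^(-1))^3)) · ((p^4)^3)) · q    [power of a power]
= (((((q^5 · q^2)^9) · ((p^4)^9)) / ((p^(-1))^3)) · ((p^4)^3)) · q    [power of a product]
= ((((((q^5)^9) · ((q^2)^9)) · ((p^4)^9)) / ((p^(-1))^3)) · ((p^4)^3)) · q    [power of a product]
= ((((q^45 · ((q^2)^9)) · ((p^4)^9)) / ((p^(-1))^3)) · ((p^4)^3)) · q    [power of a power]
= ((((q^45 · q^18) · ((p^4)^9)) / ((p^(-1))^3)) · ((p^4)^3)) · q    [power of a power]
= (((q^63 · ((p^4)^9)) / ((p^(-1))^3)) · ((p^4)^3)) · q    [product of powers]
= (((q^63 · p^36) / ((p^(-1))^3)) · ((p^4)^3)) · q    [power of a power]
= (((q^63 · p^36) / p^(-3)) · ((p^4)^3)) · q    [power of a power]
= (((q^63 · p^36) / p^(-3)) · p^12) · q    [power of a power]
= p^51q^64    [quotient of powers; product of powers]

p^51q^64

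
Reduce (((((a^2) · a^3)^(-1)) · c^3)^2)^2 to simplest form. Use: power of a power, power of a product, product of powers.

(((((a^2) · a^3)^(-1)) · c^3)^2)^2
= ((((a^2) · a^3)^(-1)) · c^3)^4    [power of a power]
= ((((a^2) · a^3)^(-1))^4) · ((c^3)^4)    [power of a product]
= (((a^2) · a^3)^(-4)) · ((c^3)^4)    [power of a power]
= (((a^2)^(-4)) · ((a^3)^(-4))) · ((c^3)^4)    [power of a product]
= ((a^(-8)) · ((a^3)^(-4))) · ((c^3)^4)    [power of a power]
= (a^(-8) · a^(-12)) · ((c^3)^4)    [power of a power]
= a^(-20) · ((c^3)^4)    [product of powers]
= a^(-20) · c^12    [power of a power]
= a^(-20)·c^12    [rearrange]

a^(-20)·c^12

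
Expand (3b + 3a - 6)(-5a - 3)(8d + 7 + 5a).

-120abd - 150ab - 75a^2b - 72bd - 63b - 120a^2d - 75a^3 + 168ad + 237a + 144d + 126

(3b + 3a - 6)(-5a - 3)(8d + 7 + 5a)
= (-15ab - 9b - 15a^2 - 9a + 30a + 18)(8d + 7 + 5a)    [distributive law]
= (-15ab - 9b - 15a^2 + 21a + 18)(8d + 7 + 5a)    [combine like terms]
= -120abd - 105ab - 75a^2b - 72bd - 63b - 45ab - 120a^2d - 105a^2 - 75a^3 + 168ad + 147a + 105a^2 + 144d + 126 + 90a    [distributive law]
= -120abd - 150ab - 75a^2b - 72bd - 63b - 120a^2d - 75a^3 + 168ad + 237a + 144d + 126    [combine like terms]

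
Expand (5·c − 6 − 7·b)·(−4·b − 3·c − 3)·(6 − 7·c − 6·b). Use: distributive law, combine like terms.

−327·b·c + 83·b·c² − 202·b²·c − 111·c² + 105·c³ − 108·c + 162·b − 102·b² + 108 − 168·b³

(5·c − 6 − 7·b)·(−4·b − 3·c − 3)·(6 − 7·c − 6·b)
= (−20·b·c − 15·c² − 15·c + 24·b + 18·c + 18 + 28·b² + 21·b·c + 21·b)·(6 − 7·c − 6·b)    [distributive law]
= (b·c − 15·c² + 3·c + 45·b + 18 + 28·b²)·(6 − 7·c − 6·b)    [combine like terms]
= 6·b·c − 7·b·c² − 6·b²·c − 90·c² + 105·c³ + 90·b·c² + 18·c − 21·c² − 18·b·c + 270·b − 315·b·c − 270·b² + 108 − 126·c − 108·b + 168·b² − 196·b²·c − 168·b³    [distributive law]
= −327·b·c + 83·b·c² − 202·b²·c − 111·c² + 105·c³ − 108·c + 162·b − 102·b² + 108 − 168·b³    [combine like terms]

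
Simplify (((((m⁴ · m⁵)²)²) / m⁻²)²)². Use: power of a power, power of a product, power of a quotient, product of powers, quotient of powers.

m¹⁵²

(((((m⁴ · m⁵)²)²) / m⁻²)²)²
= ((((m⁴ · m⁵)²)²) / m⁻²)⁴    [power of a power]
= ((((m⁴ · m⁵)²)²)⁴) / ((m⁻²)⁴)    [power of a quotient]
= (((m⁴ · m⁵)²)⁸) / ((m⁻²)⁴)    [power of a power]
= ((m⁴ · m⁵)¹⁶) / ((m⁻²)⁴)    [power of a power]
= (((m⁴)¹⁶) · ((m⁵)¹⁶)) / ((m⁻²)⁴)    [power of a product]
= (m⁶⁴ · ((m⁵)¹⁶)) / ((m⁻²)⁴)    [power of a power]
= (m⁶⁴ · m⁸⁰) / ((m⁻²)⁴)    [power of a power]
= m¹⁴⁴ / ((m⁻²)⁴)    [product of powers]
= m¹⁴⁴ / m⁻⁸    [power of a power]
= m¹⁵²    [quotient of powers]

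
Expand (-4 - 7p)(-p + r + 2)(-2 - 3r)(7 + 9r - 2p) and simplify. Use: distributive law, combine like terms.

(-4 - 7p)(-p + r + 2)(-2 - 3r)(7 + 9r - 2p)
= (4p - 4r - 8 + 7p² - 7pr - 14p)(-2 - 3r)(7 + 9r - 2p)    [distributive law]
= (-10p - 4r - 8 + 7p² - 7pr)(-2 - 3r)(7 + 9r - 2p)    [combine like terms]
= (20p + 30pr + 8r + 12r² + 16 + 24r - 14p² - 21p²r + 14pr + 21pr²)(7 + 9r - 2p)    [distributive law]
= (20p + 44pr + 32r + 12r² + 16 - 14p² - 21p²r + 21pr²)(7 + 9r - 2p)    [combine like terms]
= 140p + 180pr - 40p² + 308pr + 396pr² - 88p²r + 224r + 288r² - 64pr + 84r² + 108r³ - 24pr² + 112 + 144r - 32p - 98p² - 126p²r + 28p³ - 147p²r - 189p²r² + 42p³r + 147pr² + 189pr³ - 42p²r²    [distributive law]
= 108p + 424pr - 138p² + 519pr² - 361p²r + 368r + 372r² + 108r³ + 112 + 28p³ - 231p²r² + 42p³r + 189pr³    [combine like terms]

108p + 424pr - 138p² + 519pr² - 361p²r + 368r + 372r² + 108r³ + 112 + 28p³ - 231p²r² + 42p³r + 189pr³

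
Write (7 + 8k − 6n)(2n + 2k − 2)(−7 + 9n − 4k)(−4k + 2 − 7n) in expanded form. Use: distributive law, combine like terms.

442kn − 1302n + 2792n^2 − 54kn^2 − 2442n^3 + 1584k^2n − 488k^2 − 252k + 288k^3 + 196 − 1232k^2n^2 − 156kn^3 − 64k^3n + 256k^4 + 756n^4

(7 + 8k − 6n)(2n + 2k − 2)(−7 + 9n − 4k)(−4k + 2 − 7n)
= (14n + 14k − 14 + 16kn + 16k^2 − 16k − 12n^2 − 12kn + 12n)(−7 + 9n − 4k)(−4k + 2 − 7n)    [distributive law]
= (26n − 2k − 14 + 4kn + 16k^2 − 12n^2)(−7 + 9n − 4k)(−4k + 2 − 7n)    [combine like terms]
= (−182n + 234n^2 − 104kn + 14k − 18kn + 8k^2 + 98 − 126n + 56k − 28kn + 36kn^2 − 16k^2n − 112k^2 + 144k^2n − 64k^3 + 84n^2 − 108n^3 + 48kn^2)(−4k + 2 − 7n)    [distributive law]
= (−308n + 318n^2 − 150kn + 70k − 104k^2 + 98 + 84kn^2 + 128k^2n − 64k^3 − 108n^3)(−4k + 2 − 7n)    [combine like terms]
= 1232kn − 616n + 2156n^2 − 1272kn^2 + 636n^2 − 2226n^3 + 600k^2n − 300kn + 1050kn^2 − 280k^2 + 140k − 490kn + 416k^3 − 208k^2 + 728k^2n − 392k + 196 − 686n − 336k^2n^2 + 168kn^2 − 588kn^3 − 512k^3n + 256k^2n − 896k^2n^2 + 256k^4 − 128k^3 + 448k^3n + 432kn^3 − 216n^3 + 756n^4    [distributive law]
= 442kn − 1302n + 2792n^2 − 54kn^2 − 2442n^3 + 1584k^2n − 488k^2 − 252k + 288k^3 + 196 − 1232k^2n^2 − 156kn^3 − 64k^3n + 256k^4 + 756n^4    [combine like terms]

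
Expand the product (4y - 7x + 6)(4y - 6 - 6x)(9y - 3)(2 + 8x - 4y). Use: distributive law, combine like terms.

480y^3 + 3024xy^3 - 576y^4 + 1200y^2 - 2160xy^2 - 5256x^2y^2 - 2100xy + 2940x^2y + 828x - 396x^2 + 3024x^3y - 1008x^3 - 1080y + 216

(4y - 7x + 6)(4y - 6 - 6x)(9y - 3)(2 + 8x - 4y)
= (16y^2 - 24y - 24xy - 28xy + 42x + 42x^2 + 24y - 36 - 36x)(9y - 3)(2 + 8x - 4y)    [distributive law]
= (16y^2 - 52xy + 6x + 42x^2 - 36)(9y - 3)(2 + 8x - 4y)    [combine like terms]
= (144y^3 - 48y^2 - 468xy^2 + 156xy + 54xy - 18x + 378x^2y - 126x^2 - 324y + 108)(2 + 8x - 4y)    [distributive law]
= (144y^3 - 48y^2 - 468xy^2 + 210xy - 18x + 378x^2y - 126x^2 - 324y + 108)(2 + 8x - 4y)    [combine like terms]
= 288y^3 + 1152xy^3 - 576y^4 - 96y^2 - 384xy^2 + 192y^3 - 936xy^2 - 3744x^2y^2 + 1872xy^3 + 420xy + 1680x^2y - 840xy^2 - 36x - 144x^2 + 72xy + 756x^2y + 3024x^3y - 1512x^2y^2 - 252x^2 - 1008x^3 + 504x^2y - 648y - 2592xy + 1296y^2 + 216 + 864x - 432y    [distributive law]
= 480y^3 + 3024xy^3 - 576y^4 + 1200y^2 - 2160xy^2 - 5256x^2y^2 - 2100xy + 2940x^2y + 828x - 396x^2 + 3024x^3y - 1008x^3 - 1080y + 216    [combine like terms]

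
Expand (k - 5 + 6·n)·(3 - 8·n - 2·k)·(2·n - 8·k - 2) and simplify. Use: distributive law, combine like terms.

-398·k·n - 100·k² + 94·k + 344·k·n² + 156·k²·n + 16·k³ - 146·n + 30 + 212·n² - 96·n³

(k - 5 + 6·n)·(3 - 8·n - 2·k)·(2·n - 8·k - 2)
= (3·k - 8·k·n - 2·k² - 15 + 40·n + 10·k + 18·n - 48·n² - 12·k·n)·(2·n - 8·k - 2)    [distributive law]
= (13·k - 20·k·n - 2·k² - 15 + 58·n - 48·n²)·(2·n - 8·k - 2)    [combine like terms]
= 26·k·n - 104·k² - 26·k - 40·k·n² + 160·k²·n + 40·k·n - 4·k²·n + 16·k³ + 4·k² - 30·n + 120·k + 30 + 116·n² - 464·k·n - 116·n - 96·n³ + 384·k·n² + 96·n²    [distributive law]
= -398·k·n - 100·k² + 94·k + 344·k·n² + 156·k²·n + 16·k³ - 146·n + 30 + 212·n² - 96·n³    [combine like terms]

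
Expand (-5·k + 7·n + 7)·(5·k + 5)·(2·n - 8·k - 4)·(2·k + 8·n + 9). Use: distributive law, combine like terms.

940·k^3·n - 2500·k^2·n^2 - 3610·k^2·n + 400·k^4 + 1840·k^3 - 460·k^2 - 2430·k·n^2 - 6300·k·n - 3160·k + 560·k·n^3 + 560·n^3 + 70·n^2 - 1750·n - 1260

(-5·k + 7·n + 7)·(5·k + 5)·(2·n - 8·k - 4)·(2·k + 8·n + 9)
= (-25·k^2 - 25·k + 35·k·n + 35·n + 35·k + 35)·(2·n - 8·k - 4)·(2·k + 8·n + 9)    [distributive law]
= (-25·k^2 + 10·k + 35·k·n + 35·n + 35)·(2·n - 8·k - 4)·(2·k + 8·n + 9)    [combine like terms]
= (-50·k^2·n + 200·k^3 + 100·k^2 + 20·k·n - 80·k^2 - 40·k + 70·k·n^2 - 280·k^2·n - 140·k·n + 70·n^2 - 280·k·n - 140·n + 70·n - 280·k - 140)·(2·k + 8·n + 9)    [distributive law]
= (-330·k^2·n + 200·k^3 + 20·k^2 - 400·k·n - 320·k + 70·k·n^2 + 70·n^2 - 70·n - 140)·(2·k + 8·n + 9)    [combine like terms]
= -660·k^3·n - 2640·k^2·n^2 - 2970·k^2·n + 400·k^4 + 1600·k^3·n + 1800·k^3 + 40·k^3 + 160·k^2·n + 180·k^2 - 800·k^2·n - 3200·k·n^2 - 3600·k·n - 640·k^2 - 2560·k·n - 2880·k + 140·k^2·n^2 + 560·k·n^3 + 630·k·n^2 + 140·k·n^2 + 560·n^3 + 630·n^2 - 140·k·n - 560·n^2 - 630·n - 280·k - 1120·n - 1260    [distributive law]
= 940·k^3·n - 2500·k^2·n^2 - 3610·k^2·n + 400·k^4 + 1840·k^3 - 460·k^2 - 2430·k·n^2 - 6300·k·n - 3160·k + 560·k·n^3 + 560·n^3 + 70·n^2 - 1750·n - 1260    [combine like terms]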